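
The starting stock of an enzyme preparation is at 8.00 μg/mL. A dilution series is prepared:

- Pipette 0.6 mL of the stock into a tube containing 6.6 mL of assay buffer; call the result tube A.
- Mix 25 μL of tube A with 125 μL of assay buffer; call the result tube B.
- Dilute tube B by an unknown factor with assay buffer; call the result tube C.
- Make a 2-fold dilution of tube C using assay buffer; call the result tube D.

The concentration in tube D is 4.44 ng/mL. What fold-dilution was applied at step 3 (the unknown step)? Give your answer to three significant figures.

12.5-fold

Step 1: 0.6 mL + 6.6 mL = 7.2 mL total → factor 7.2/0.6 = 12
Step 2: 25 μL + 125 μL = 150 μL total → factor 150/25 = 6
Step 3: unknown factor x
Step 4: 2-fold → factor 2
Product of known-step factors = 144
Overall factor = 8.00 μg/mL / (4.44 ng/mL) = 1801.8
x = 1801.8 / 144 = 12.5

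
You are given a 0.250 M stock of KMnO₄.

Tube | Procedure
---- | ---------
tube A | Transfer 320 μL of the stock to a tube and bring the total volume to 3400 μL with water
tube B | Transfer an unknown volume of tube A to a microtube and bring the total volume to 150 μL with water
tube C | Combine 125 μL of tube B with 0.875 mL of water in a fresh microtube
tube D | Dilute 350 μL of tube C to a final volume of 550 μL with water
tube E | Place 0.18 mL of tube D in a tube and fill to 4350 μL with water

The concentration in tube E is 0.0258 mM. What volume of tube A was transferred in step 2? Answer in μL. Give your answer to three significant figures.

Step 1: 320 μL brought to 3400 μL → factor 3400/320 = 10.625
Step 2: v brought to 150 μL → factor = 150 μL/v
Step 3: 125 μL + 0.875 mL = 1000 μL total → factor 1000/125 = 8
Step 4: 350 μL brought to 550 μL → factor 550/350 = 1.5714
Step 5: 0.18 mL brought to 4350 μL → factor 4.35/0.18 = 24.167
Product of known-step factors = 3228
Overall factor = 0.250 M / (0.0258 mM) = 9689.9
Step-2 factor = 9689.9 / 3228 = 3.0019
v = 150 μL / 3.0019 = 50.0 μL

50.0 μL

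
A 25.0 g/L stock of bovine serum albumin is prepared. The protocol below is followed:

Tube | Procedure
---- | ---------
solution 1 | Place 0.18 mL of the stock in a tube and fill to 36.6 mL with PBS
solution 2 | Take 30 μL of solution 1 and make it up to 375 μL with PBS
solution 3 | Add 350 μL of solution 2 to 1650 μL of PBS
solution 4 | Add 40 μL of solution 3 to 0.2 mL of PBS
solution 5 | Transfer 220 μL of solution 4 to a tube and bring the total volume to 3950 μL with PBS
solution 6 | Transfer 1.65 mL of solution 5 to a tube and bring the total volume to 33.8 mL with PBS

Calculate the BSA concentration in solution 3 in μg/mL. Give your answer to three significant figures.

Step 1: 0.18 mL brought to 36.6 mL → factor 36.6/0.18 = 203.33
Step 2: 30 μL brought to 375 μL → factor 375/30 = 12.5
Step 3: 350 μL + 1650 μL = 2000 μL total → factor 2000/350 = 5.7143
Dilution factor through solution 3 = 203.33 × 12.5 × 5.7143 = 14524
[solution 3] = 25.0 g/L / 14524 = 0.001721 g/L = 1.72 μg/mL

1.72 μg/mL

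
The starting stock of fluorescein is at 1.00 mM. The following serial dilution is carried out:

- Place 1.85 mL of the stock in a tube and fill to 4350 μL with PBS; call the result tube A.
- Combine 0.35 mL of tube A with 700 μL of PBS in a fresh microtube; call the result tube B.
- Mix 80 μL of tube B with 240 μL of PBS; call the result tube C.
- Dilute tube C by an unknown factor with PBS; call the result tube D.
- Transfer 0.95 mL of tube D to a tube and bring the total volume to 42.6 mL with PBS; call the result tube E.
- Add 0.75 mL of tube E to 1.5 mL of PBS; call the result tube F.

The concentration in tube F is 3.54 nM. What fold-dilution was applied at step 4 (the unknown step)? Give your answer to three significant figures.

74.4-fold

Step 1: 1.85 mL brought to 4350 μL → factor 4.35/1.85 = 2.3514
Step 2: 0.35 mL + 700 μL = 1.05 mL total → factor 1.05/0.35 = 3
Step 3: 80 μL + 240 μL = 320 μL total → factor 320/80 = 4
Step 4: unknown factor x
Step 5: 0.95 mL brought to 42.6 mL → factor 42.6/0.95 = 44.842
Step 6: 0.75 mL + 1.5 mL = 2.25 mL total → factor 2.25/0.75 = 3
Product of known-step factors = 3795.8
Overall factor = 1.00 mM / (3.54 nM) = 2.8249 × 10^5
x = 2.8249 × 10^5 / 3795.8 = 74.4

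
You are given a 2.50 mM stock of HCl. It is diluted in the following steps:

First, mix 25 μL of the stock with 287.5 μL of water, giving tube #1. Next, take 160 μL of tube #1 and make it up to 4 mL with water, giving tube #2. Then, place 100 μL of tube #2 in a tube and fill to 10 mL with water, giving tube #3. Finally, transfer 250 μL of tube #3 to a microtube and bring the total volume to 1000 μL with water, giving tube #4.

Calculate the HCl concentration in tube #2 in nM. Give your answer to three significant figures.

8.00 × 10^3 nM

Step 1: 25 μL + 287.5 μL = 312.5 μL total → factor 312.5/25 = 12.5
Step 2: 160 μL brought to 4 mL → factor 4000/160 = 25
Dilution factor through tube #2 = 12.5 × 25 = 312.5
[tube #2] = 2.50 mM / 312.5 = 0.008000 mM = 8.00 × 10^3 nM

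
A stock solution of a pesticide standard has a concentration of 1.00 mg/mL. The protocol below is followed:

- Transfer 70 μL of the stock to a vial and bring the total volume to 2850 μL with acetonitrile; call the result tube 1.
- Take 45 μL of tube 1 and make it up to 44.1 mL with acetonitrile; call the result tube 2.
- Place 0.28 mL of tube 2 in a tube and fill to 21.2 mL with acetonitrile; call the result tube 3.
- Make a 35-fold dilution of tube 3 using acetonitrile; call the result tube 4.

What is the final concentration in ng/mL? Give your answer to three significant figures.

Step 1: 70 μL brought to 2850 μL → factor 2850/70 = 40.714
Step 2: 45 μL brought to 44.1 mL → factor 44100/45 = 980
Step 3: 0.28 mL brought to 21.2 mL → factor 21.2/0.28 = 75.714
Step 4: 35-fold → factor 35
Overall dilution factor = 40.714 × 980 × 75.714 × 35 = 1.0574 × 10^8
Final = 1.00 mg/mL / 1.0574 × 10^8 = 9.458 × 10^-9 mg/mL = 0.00946 ng/mL

0.00946 ng/mL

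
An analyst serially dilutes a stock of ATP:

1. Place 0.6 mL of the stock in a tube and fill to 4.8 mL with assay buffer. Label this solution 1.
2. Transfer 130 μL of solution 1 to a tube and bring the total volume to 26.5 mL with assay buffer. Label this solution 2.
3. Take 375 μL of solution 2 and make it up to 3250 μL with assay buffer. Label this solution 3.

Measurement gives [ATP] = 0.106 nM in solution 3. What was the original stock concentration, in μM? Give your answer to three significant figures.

1.50 μM

Step 1: 0.6 mL brought to 4.8 mL → factor 4.8/0.6 = 8
Step 2: 130 μL brought to 26.5 mL → factor 26500/130 = 203.85
Step 3: 375 μL brought to 3250 μL → factor 3250/375 = 8.6667
Overall dilution factor = 8 × 203.85 × 8.6667 = 14133
Stock = 0.106 nM × 14133 = 1498 nM = 1.50 μM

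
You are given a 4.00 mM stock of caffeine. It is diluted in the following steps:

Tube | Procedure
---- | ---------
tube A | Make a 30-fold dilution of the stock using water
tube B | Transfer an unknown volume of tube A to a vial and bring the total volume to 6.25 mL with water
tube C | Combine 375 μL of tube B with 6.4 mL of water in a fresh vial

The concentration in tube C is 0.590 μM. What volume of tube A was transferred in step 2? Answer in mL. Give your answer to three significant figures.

0.500 mL

Step 1: 30-fold → factor 30
Step 2: v brought to 6.25 mL → factor = 6.25 mL/v
Step 3: 375 μL + 6.4 mL = 6775 μL total → factor 6775/375 = 18.067
Product of known-step factors = 542
Overall factor = 4.00 mM / (0.590 μM) = 6779.7
Step-2 factor = 6779.7 / 542 = 12.509
v = 6.25 mL / 12.509 = 0.500 mL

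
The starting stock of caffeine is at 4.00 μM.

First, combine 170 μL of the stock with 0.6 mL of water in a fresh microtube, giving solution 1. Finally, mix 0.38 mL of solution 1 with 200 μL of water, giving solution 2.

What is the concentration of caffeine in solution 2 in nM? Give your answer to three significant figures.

Step 1: 170 μL + 0.6 mL = 770 μL total → factor 770/170 = 4.5294
Step 2: 0.38 mL + 200 μL = 0.58 mL total → factor 0.58/0.38 = 1.5263
Overall dilution factor = 4.5294 × 1.5263 = 6.9133
Final = 4.00 μM / 6.9133 = 0.5786 μM = 579 nM

579 nM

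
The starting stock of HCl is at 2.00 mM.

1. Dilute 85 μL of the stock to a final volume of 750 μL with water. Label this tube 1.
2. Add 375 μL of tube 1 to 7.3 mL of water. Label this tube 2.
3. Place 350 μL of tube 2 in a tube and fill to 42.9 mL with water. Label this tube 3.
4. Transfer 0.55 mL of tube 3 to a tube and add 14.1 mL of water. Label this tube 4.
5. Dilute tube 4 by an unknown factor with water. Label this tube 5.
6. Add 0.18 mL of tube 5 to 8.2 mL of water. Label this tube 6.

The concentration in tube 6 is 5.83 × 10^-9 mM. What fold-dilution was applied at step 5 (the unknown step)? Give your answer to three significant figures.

12.5-fold

Step 1: 85 μL brought to 750 μL → factor 750/85 = 8.8235
Step 2: 375 μL + 7.3 mL = 7675 μL total → factor 7675/375 = 20.467
Step 3: 350 μL brought to 42.9 mL → factor 42900/350 = 122.57
Step 4: 0.55 mL + 14.1 mL = 14.65 mL total → factor 14.65/0.55 = 26.636
Step 5: unknown factor x
Step 6: 0.18 mL + 8.2 mL = 8.38 mL total → factor 8.38/0.18 = 46.556
Product of known-step factors = 2.7449 × 10^7
Overall factor = 2.00 mM / (5.83 × 10^-9 mM) = 3.4305 × 10^8
x = 3.4305 × 10^8 / 2.7449 × 10^7 = 12.5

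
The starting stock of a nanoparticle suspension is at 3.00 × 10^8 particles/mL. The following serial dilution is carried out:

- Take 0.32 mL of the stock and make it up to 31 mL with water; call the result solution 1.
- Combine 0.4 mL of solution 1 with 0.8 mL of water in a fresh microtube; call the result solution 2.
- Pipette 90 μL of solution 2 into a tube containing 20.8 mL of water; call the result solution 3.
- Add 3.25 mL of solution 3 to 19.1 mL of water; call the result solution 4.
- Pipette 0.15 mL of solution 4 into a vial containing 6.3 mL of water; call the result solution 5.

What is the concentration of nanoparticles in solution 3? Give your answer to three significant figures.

4.45 × 10^3 particles/mL

Step 1: 0.32 mL brought to 31 mL → factor 31/0.32 = 96.875
Step 2: 0.4 mL + 0.8 mL = 1.2 mL total → factor 1.2/0.4 = 3
Step 3: 90 μL + 20.8 mL = 20890 μL total → factor 20890/90 = 232.11
Dilution factor through solution 3 = 96.875 × 3 × 232.11 = 67457
[solution 3] = 3.00 × 10^8 particles/mL / 67457 = 4.45 × 10^3 particles/mL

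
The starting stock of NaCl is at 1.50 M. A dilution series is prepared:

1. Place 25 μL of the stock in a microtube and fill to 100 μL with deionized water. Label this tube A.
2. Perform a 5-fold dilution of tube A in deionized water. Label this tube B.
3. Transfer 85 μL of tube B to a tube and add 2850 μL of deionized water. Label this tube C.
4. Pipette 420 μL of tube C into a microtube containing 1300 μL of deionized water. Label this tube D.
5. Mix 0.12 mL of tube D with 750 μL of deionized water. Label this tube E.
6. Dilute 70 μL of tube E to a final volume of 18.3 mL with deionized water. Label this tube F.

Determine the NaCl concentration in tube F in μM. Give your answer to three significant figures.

Step 1: 25 μL brought to 100 μL → factor 100/25 = 4
Step 2: 5-fold → factor 5
Step 3: 85 μL + 2850 μL = 2935 μL total → factor 2935/85 = 34.529
Step 4: 420 μL + 1300 μL = 1720 μL total → factor 1720/420 = 4.0952
Step 5: 0.12 mL + 750 μL = 0.87 mL total → factor 0.87/0.12 = 7.25
Step 6: 70 μL brought to 18.3 mL → factor 18300/70 = 261.43
Overall dilution factor = 4 × 5 × 34.529 × 4.0952 × 7.25 × 261.43 = 5.3603 × 10^6
Final = 1.50 M / 5.3603 × 10^6 = 2.798 × 10^-7 M = 0.280 μM

0.280 μM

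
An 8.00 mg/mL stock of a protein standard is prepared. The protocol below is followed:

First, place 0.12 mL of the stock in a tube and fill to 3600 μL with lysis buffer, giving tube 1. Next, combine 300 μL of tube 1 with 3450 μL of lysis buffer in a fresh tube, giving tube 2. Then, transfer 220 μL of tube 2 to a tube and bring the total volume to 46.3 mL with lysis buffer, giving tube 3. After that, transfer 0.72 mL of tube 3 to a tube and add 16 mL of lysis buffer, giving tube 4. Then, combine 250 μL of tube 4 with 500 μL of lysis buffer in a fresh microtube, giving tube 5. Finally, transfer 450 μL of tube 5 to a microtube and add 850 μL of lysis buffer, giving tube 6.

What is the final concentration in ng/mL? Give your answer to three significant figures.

0.504 ng/mL

Step 1: 0.12 mL brought to 3600 μL → factor 3.6/0.12 = 30
Step 2: 300 μL + 3450 μL = 3750 μL total → factor 3750/300 = 12.5
Step 3: 220 μL brought to 46.3 mL → factor 46300/220 = 210.45
Step 4: 0.72 mL + 16 mL = 16.72 mL total → factor 16.72/0.72 = 23.222
Step 5: 250 μL + 500 μL = 750 μL total → factor 750/250 = 3
Step 6: 450 μL + 850 μL = 1300 μL total → factor 1300/450 = 2.8889
Overall dilution factor = 30 × 12.5 × 210.45 × 23.222 × 3 × 2.8889 = 1.5883 × 10^7
Final = 8.00 mg/mL / 1.5883 × 10^7 = 5.037 × 10^-7 mg/mL = 0.504 ng/mL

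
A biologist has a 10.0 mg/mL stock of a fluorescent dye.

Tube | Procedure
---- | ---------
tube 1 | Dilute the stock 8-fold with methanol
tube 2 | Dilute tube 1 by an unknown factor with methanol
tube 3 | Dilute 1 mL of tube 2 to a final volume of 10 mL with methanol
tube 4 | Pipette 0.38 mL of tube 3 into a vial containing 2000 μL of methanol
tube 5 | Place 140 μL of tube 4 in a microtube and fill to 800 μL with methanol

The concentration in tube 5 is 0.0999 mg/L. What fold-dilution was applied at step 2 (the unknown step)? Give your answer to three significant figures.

Step 1: 8-fold → factor 8
Step 2: unknown factor x
Step 3: 1 mL brought to 10 mL → factor 10/1 = 10
Step 4: 0.38 mL + 2000 μL = 2.38 mL total → factor 2.38/0.38 = 6.2632
Step 5: 140 μL brought to 800 μL → factor 800/140 = 5.7143
Product of known-step factors = 2863.2
Overall factor = 10.0 mg/mL / (0.0999 mg/L) = 1.001 × 10^5
x = 1.001 × 10^5 / 2863.2 = 35.0

35.0-fold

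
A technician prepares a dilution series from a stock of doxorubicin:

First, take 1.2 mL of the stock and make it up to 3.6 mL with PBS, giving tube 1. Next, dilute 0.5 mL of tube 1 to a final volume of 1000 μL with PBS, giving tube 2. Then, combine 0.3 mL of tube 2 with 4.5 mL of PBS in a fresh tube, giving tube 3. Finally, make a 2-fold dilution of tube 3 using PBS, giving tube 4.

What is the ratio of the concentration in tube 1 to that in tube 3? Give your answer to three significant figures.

32.0

Step 1: 1.2 mL brought to 3.6 mL → factor 3.6/1.2 = 3
Step 2: 0.5 mL brought to 1000 μL → factor 1/0.5 = 2
Step 3: 0.3 mL + 4.5 mL = 4.8 mL total → factor 4.8/0.3 = 16
Dilution factor to tube 1 = 3; to tube 3 = 96
[tube 1]/[tube 3] = (factor to tube 3)/(factor to tube 1) = 96/3 = 32.0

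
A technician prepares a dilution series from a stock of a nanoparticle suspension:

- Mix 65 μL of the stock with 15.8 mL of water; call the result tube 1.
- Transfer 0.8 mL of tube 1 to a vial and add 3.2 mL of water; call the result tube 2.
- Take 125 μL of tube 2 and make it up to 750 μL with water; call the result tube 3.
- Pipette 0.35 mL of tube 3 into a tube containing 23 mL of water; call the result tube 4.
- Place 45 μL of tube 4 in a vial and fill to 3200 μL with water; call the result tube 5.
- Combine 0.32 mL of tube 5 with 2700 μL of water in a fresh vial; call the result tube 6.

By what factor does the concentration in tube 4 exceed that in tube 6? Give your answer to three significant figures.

671

Step 1: 65 μL + 15.8 mL = 15865 μL total → factor 15865/65 = 244.08
Step 2: 0.8 mL + 3.2 mL = 4 mL total → factor 4/0.8 = 5
Step 3: 125 μL brought to 750 μL → factor 750/125 = 6
Step 4: 0.35 mL + 23 mL = 23.35 mL total → factor 23.35/0.35 = 66.714
Step 5: 45 μL brought to 3200 μL → factor 3200/45 = 71.111
Step 6: 0.32 mL + 2700 μL = 3.02 mL total → factor 3.02/0.32 = 9.4375
Dilution factor to tube 4 = 4.885 × 10^5; to tube 6 = 3.2784 × 10^8
[tube 4]/[tube 6] = (factor to tube 6)/(factor to tube 4) = 3.2784 × 10^8/4.885 × 10^5 = 671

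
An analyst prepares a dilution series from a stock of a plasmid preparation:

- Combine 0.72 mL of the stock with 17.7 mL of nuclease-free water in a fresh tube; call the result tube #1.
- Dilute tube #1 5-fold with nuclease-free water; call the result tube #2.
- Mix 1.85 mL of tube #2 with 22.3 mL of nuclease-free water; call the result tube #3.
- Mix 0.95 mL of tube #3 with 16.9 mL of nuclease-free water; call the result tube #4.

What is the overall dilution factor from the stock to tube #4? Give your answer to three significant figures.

3.14 × 10^4

Step 1: 0.72 mL + 17.7 mL = 18.42 mL total → factor 18.42/0.72 = 25.583
Step 2: 5-fold → factor 5
Step 3: 1.85 mL + 22.3 mL = 24.15 mL total → factor 24.15/1.85 = 13.054
Step 4: 0.95 mL + 16.9 mL = 17.85 mL total → factor 17.85/0.95 = 18.789
Overall dilution factor = 25.583 × 5 × 13.054 × 18.789 = 31375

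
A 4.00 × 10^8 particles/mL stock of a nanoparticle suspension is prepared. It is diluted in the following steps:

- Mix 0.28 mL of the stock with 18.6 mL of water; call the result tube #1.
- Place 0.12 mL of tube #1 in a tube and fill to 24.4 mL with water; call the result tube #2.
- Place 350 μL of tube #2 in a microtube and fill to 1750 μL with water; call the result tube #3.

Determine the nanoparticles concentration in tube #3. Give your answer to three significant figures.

5.83 × 10^3 particles/mL

Step 1: 0.28 mL + 18.6 mL = 18.88 mL total → factor 18.88/0.28 = 67.429
Step 2: 0.12 mL brought to 24.4 mL → factor 24.4/0.12 = 203.33
Step 3: 350 μL brought to 1750 μL → factor 1750/350 = 5
Overall dilution factor = 67.429 × 203.33 × 5 = 68552
Final = 4.00 × 10^8 particles/mL / 68552 = 5.83 × 10^3 particles/mL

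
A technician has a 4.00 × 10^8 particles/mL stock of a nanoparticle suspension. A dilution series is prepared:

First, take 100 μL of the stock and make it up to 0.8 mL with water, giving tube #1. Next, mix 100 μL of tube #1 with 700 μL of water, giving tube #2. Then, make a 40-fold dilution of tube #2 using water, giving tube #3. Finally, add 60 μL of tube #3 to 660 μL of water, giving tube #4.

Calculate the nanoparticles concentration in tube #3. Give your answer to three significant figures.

Step 1: 100 μL brought to 0.8 mL → factor 800/100 = 8
Step 2: 100 μL + 700 μL = 800 μL total → factor 800/100 = 8
Step 3: 40-fold → factor 40
Dilution factor through tube #3 = 8 × 8 × 40 = 2560
[tube #3] = 4.00 × 10^8 particles/mL / 2560 = 1.56 × 10^5 particles/mL

1.56 × 10^5 particles/mL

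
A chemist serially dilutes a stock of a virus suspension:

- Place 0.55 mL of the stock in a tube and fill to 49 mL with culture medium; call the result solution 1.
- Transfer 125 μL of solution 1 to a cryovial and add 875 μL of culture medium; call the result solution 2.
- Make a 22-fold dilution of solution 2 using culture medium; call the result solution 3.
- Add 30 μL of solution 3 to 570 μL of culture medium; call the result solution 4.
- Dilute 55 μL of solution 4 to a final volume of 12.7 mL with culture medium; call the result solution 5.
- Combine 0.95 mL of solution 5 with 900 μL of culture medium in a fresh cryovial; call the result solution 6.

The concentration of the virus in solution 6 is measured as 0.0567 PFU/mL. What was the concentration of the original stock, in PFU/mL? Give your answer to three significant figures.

8.00 × 10^6 PFU/mL

Step 1: 0.55 mL brought to 49 mL → factor 49/0.55 = 89.091
Step 2: 125 μL + 875 μL = 1000 μL total → factor 1000/125 = 8
Step 3: 22-fold → factor 22
Step 4: 30 μL + 570 μL = 600 μL total → factor 600/30 = 20
Step 5: 55 μL brought to 12.7 mL → factor 12700/55 = 230.91
Step 6: 0.95 mL + 900 μL = 1.85 mL total → factor 1.85/0.95 = 1.9474
Overall dilution factor = 89.091 × 8 × 22 × 20 × 230.91 × 1.9474 = 1.4101 × 10^8
Stock = 0.0567 PFU/mL × 1.4101 × 10^8 = 8.00 × 10^6 PFU/mL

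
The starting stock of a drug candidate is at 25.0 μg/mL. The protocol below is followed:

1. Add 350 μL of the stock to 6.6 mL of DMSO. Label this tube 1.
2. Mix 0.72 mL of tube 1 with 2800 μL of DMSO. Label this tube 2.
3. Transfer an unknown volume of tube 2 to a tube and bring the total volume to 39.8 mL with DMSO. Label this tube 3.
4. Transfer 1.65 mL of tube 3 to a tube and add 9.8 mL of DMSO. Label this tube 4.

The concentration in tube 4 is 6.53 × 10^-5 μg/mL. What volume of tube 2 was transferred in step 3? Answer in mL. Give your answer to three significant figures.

Step 1: 350 μL + 6.6 mL = 6950 μL total → factor 6950/350 = 19.857
Step 2: 0.72 mL + 2800 μL = 3.52 mL total → factor 3.52/0.72 = 4.8889
Step 3: v brought to 39.8 mL → factor = 39.8 mL/v
Step 4: 1.65 mL + 9.8 mL = 11.45 mL total → factor 11.45/1.65 = 6.9394
Product of known-step factors = 673.67
Overall factor = 25.0 μg/mL / (6.53 × 10^-5 μg/mL) = 3.8285 × 10^5
Step-3 factor = 3.8285 × 10^5 / 673.67 = 568.3
v = 39.8 mL / 568.3 = 0.0700 mL

0.0700 mL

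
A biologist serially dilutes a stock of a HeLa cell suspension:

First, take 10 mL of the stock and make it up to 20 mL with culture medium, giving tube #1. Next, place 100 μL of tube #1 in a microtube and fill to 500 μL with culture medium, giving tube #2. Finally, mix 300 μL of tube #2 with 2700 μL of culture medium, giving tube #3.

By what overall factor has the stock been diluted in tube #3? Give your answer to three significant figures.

Step 1: 10 mL brought to 20 mL → factor 20/10 = 2
Step 2: 100 μL brought to 500 μL → factor 500/100 = 5
Step 3: 300 μL + 2700 μL = 3000 μL total → factor 3000/300 = 10
Overall dilution factor = 2 × 5 × 10 = 100

100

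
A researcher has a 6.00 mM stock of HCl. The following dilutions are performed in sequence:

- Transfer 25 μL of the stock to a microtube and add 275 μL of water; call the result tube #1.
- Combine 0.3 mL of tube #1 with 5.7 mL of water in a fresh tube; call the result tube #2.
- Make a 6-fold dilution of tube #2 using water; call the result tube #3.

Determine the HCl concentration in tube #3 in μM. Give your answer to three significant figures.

Step 1: 25 μL + 275 μL = 300 μL total → factor 300/25 = 12
Step 2: 0.3 mL + 5.7 mL = 6 mL total → factor 6/0.3 = 20
Step 3: 6-fold → factor 6
Overall dilution factor = 12 × 20 × 6 = 1440
Final = 6.00 mM / 1440 = 0.004167 mM = 4.17 μM

4.17 μM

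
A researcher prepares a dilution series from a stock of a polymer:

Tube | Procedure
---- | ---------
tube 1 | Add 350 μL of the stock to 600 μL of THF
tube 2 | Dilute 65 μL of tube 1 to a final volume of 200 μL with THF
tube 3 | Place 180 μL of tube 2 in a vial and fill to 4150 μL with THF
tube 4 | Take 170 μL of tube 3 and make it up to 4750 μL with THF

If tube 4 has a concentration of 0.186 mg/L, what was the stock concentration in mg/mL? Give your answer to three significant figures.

1.00 mg/mL

Step 1: 350 μL + 600 μL = 950 μL total → factor 950/350 = 2.7143
Step 2: 65 μL brought to 200 μL → factor 200/65 = 3.0769
Step 3: 180 μL brought to 4150 μL → factor 4150/180 = 23.056
Step 4: 170 μL brought to 4750 μL → factor 4750/170 = 27.941
Overall dilution factor = 2.7143 × 3.0769 × 23.056 × 27.941 = 5380.1
Stock = 0.186 mg/L × 5380.1 = 1001 mg/L = 1.00 mg/mL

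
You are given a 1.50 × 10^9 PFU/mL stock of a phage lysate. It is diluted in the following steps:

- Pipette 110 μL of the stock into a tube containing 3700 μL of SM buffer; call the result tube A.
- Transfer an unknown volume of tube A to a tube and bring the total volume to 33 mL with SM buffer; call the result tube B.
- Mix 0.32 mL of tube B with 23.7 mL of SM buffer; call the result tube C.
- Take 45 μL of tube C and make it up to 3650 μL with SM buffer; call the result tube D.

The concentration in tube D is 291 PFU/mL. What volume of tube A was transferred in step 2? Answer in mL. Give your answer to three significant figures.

Step 1: 110 μL + 3700 μL = 3810 μL total → factor 3810/110 = 34.636
Step 2: v brought to 33 mL → factor = 33 mL/v
Step 3: 0.32 mL + 23.7 mL = 24.02 mL total → factor 24.02/0.32 = 75.062
Step 4: 45 μL brought to 3650 μL → factor 3650/45 = 81.111
Product of known-step factors = 2.1088 × 10^5
Overall factor = 1.50 × 10^9 PFU/mL / (291 PFU/mL) = 5.1546 × 10^6
Step-2 factor = 5.1546 × 10^6 / 2.1088 × 10^5 = 24.443
v = 33 mL / 24.443 = 1.35 mL

1.35 mL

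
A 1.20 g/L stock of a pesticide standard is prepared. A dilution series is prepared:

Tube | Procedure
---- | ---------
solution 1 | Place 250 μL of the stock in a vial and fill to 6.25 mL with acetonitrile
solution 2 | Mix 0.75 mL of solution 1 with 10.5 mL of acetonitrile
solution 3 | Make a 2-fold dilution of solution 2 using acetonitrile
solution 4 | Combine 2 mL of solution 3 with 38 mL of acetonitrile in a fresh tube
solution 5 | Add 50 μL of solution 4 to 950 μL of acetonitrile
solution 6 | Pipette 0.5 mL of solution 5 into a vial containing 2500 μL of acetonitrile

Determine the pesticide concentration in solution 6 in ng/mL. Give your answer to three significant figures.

0.667 ng/mL

Step 1: 250 μL brought to 6.25 mL → factor 6250/250 = 25
Step 2: 0.75 mL + 10.5 mL = 11.25 mL total → factor 11.25/0.75 = 15
Step 3: 2-fold → factor 2
Step 4: 2 mL + 38 mL = 40 mL total → factor 40/2 = 20
Step 5: 50 μL + 950 μL = 1000 μL total → factor 1000/50 = 20
Step 6: 0.5 mL + 2500 μL = 3 mL total → factor 3/0.5 = 6
Overall dilution factor = 25 × 15 × 2 × 20 × 20 × 6 = 1.8 × 10^6
Final = 1.20 g/L / 1.8 × 10^6 = 6.667 × 10^-7 g/L = 0.667 ng/mL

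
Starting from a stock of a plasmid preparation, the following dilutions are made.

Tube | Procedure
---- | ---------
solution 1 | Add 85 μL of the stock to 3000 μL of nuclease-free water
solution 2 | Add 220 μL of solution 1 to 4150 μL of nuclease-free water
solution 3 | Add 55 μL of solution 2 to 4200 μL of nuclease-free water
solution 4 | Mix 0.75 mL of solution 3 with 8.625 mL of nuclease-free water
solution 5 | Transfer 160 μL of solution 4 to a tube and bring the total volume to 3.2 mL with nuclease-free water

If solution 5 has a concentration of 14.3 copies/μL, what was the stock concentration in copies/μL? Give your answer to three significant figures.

Step 1: 85 μL + 3000 μL = 3085 μL total → factor 3085/85 = 36.294
Step 2: 220 μL + 4150 μL = 4370 μL total → factor 4370/220 = 19.864
Step 3: 55 μL + 4200 μL = 4255 μL total → factor 4255/55 = 77.364
Step 4: 0.75 mL + 8.625 mL = 9.375 mL total → factor 9.375/0.75 = 12.5
Step 5: 160 μL brought to 3.2 mL → factor 3200/160 = 20
Overall dilution factor = 36.294 × 19.864 × 77.364 × 12.5 × 20 = 1.3944 × 10^7
Stock = 14.3 copies/μL × 1.3944 × 10^7 = 1.99 × 10^8 copies/μL

1.99 × 10^8 copies/μL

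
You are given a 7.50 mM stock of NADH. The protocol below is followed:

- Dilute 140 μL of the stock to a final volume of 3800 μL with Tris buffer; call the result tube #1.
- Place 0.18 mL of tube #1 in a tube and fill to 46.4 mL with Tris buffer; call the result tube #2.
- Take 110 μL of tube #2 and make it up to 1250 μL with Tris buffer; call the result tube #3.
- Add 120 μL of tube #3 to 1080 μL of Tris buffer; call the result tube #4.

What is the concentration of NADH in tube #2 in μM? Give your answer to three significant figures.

Step 1: 140 μL brought to 3800 μL → factor 3800/140 = 27.143
Step 2: 0.18 mL brought to 46.4 mL → factor 46.4/0.18 = 257.78
Dilution factor through tube #2 = 27.143 × 257.78 = 6996.8
[tube #2] = 7.50 mM / 6996.8 = 0.001072 mM = 1.07 μM

1.07 μM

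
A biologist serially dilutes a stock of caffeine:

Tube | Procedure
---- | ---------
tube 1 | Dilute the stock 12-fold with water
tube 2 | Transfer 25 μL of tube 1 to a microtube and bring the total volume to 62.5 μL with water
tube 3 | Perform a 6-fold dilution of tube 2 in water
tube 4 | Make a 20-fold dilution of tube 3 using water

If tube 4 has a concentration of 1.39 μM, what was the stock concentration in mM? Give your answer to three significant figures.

Step 1: 12-fold → factor 12
Step 2: 25 μL brought to 62.5 μL → factor 62.5/25 = 2.5
Step 3: 6-fold → factor 6
Step 4: 20-fold → factor 20
Overall dilution factor = 12 × 2.5 × 6 × 20 = 3600
Stock = 1.39 μM × 3600 = 5004 μM = 5.00 mM

5.00 mM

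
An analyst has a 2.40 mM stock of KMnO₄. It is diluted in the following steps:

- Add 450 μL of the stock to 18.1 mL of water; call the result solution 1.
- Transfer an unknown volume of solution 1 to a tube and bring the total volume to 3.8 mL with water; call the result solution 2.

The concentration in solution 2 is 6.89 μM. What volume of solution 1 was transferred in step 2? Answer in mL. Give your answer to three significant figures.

Step 1: 450 μL + 18.1 mL = 18550 μL total → factor 18550/450 = 41.222
Step 2: v brought to 3.8 mL → factor = 3.8 mL/v
Product of known-step factors = 41.222
Overall factor = 2.40 mM / (6.89 μM) = 348.33
Step-2 factor = 348.33 / 41.222 = 8.4501
v = 3.8 mL / 8.4501 = 0.450 mL

0.450 mL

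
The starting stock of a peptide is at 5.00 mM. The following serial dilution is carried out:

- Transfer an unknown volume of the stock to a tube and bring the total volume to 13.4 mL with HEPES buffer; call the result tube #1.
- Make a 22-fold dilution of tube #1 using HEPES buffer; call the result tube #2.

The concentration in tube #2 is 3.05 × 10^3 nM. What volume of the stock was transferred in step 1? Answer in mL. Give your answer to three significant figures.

Step 1: v brought to 13.4 mL → factor = 13.4 mL/v
Step 2: 22-fold → factor 22
Product of known-step factors = 22
Overall factor = 5.00 mM / (3.05 × 10^3 nM) = 1639.3
Step-1 factor = 1639.3 / 22 = 74.516
v = 13.4 mL / 74.516 = 0.180 mL

0.180 mL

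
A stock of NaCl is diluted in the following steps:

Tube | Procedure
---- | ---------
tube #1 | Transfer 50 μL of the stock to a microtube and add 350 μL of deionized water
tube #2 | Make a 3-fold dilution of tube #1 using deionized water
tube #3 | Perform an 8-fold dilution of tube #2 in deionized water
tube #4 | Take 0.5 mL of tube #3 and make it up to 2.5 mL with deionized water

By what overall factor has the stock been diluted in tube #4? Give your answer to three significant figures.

Step 1: 50 μL + 350 μL = 400 μL total → factor 400/50 = 8
Step 2: 3-fold → factor 3
Step 3: 8-fold → factor 8
Step 4: 0.5 mL brought to 2.5 mL → factor 2.5/0.5 = 5
Overall dilution factor = 8 × 3 × 8 × 5 = 960

960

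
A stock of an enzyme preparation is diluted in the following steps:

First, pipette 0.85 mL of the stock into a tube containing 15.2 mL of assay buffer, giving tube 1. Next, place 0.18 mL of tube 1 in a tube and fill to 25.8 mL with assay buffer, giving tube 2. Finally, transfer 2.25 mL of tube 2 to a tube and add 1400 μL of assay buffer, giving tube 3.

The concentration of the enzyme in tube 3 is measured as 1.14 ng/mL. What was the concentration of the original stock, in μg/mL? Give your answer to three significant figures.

Step 1: 0.85 mL + 15.2 mL = 16.05 mL total → factor 16.05/0.85 = 18.882
Step 2: 0.18 mL brought to 25.8 mL → factor 25.8/0.18 = 143.33
Step 3: 2.25 mL + 1400 μL = 3.65 mL total → factor 3.65/2.25 = 1.6222
Overall dilution factor = 18.882 × 143.33 × 1.6222 = 4390.5
Stock = 1.14 ng/mL × 4390.5 = 5005 ng/mL = 5.01 μg/mL

5.01 μg/mL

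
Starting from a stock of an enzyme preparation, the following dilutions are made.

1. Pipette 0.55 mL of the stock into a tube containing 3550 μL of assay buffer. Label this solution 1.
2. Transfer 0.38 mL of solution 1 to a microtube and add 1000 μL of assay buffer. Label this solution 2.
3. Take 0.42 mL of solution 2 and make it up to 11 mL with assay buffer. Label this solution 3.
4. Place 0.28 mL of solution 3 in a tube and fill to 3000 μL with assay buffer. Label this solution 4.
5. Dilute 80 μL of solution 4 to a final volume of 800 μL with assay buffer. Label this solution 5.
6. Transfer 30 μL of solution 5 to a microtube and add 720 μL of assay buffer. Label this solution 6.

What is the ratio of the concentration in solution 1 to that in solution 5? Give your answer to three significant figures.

1.02 × 10^4

Step 1: 0.55 mL + 3550 μL = 4.1 mL total → factor 4.1/0.55 = 7.4545
Step 2: 0.38 mL + 1000 μL = 1.38 mL total → factor 1.38/0.38 = 3.6316
Step 3: 0.42 mL brought to 11 mL → factor 11/0.42 = 26.19
Step 4: 0.28 mL brought to 3000 μL → factor 3/0.28 = 10.714
Step 5: 80 μL brought to 800 μL → factor 800/80 = 10
Dilution factor to solution 1 = 7.4545; to solution 5 = 75967
[solution 1]/[solution 5] = (factor to solution 5)/(factor to solution 1) = 75967/7.4545 = 1.02 × 10^4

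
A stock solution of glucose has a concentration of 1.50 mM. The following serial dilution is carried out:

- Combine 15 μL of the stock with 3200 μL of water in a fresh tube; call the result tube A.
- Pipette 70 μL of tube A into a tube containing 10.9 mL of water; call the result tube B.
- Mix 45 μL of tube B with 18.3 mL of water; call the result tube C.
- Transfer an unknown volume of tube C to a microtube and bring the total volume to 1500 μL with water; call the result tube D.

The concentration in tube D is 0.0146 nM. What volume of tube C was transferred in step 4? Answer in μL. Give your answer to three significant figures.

Step 1: 15 μL + 3200 μL = 3215 μL total → factor 3215/15 = 214.33
Step 2: 70 μL + 10.9 mL = 10970 μL total → factor 10970/70 = 156.71
Step 3: 45 μL + 18.3 mL = 18345 μL total → factor 18345/45 = 407.67
Step 4: v brought to 1500 μL → factor = 1500 μL/v
Product of known-step factors = 1.3693 × 10^7
Overall factor = 1.50 mM / (0.0146 nM) = 1.0274 × 10^8
Step-4 factor = 1.0274 × 10^8 / 1.3693 × 10^7 = 7.503
v = 1500 μL / 7.503 = 200 μL

200 μL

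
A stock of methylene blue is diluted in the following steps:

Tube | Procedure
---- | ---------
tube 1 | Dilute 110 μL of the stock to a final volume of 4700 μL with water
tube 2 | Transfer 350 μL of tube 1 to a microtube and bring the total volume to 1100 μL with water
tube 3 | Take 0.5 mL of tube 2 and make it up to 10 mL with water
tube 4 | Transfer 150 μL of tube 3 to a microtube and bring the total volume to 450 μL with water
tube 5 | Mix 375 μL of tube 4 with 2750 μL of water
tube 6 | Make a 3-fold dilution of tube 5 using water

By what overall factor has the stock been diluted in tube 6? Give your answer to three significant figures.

Step 1: 110 μL brought to 4700 μL → factor 4700/110 = 42.727
Step 2: 350 μL brought to 1100 μL → factor 1100/350 = 3.1429
Step 3: 0.5 mL brought to 10 mL → factor 10/0.5 = 20
Step 4: 150 μL brought to 450 μL → factor 450/150 = 3
Step 5: 375 μL + 2750 μL = 3125 μL total → factor 3125/375 = 8.3333
Step 6: 3-fold → factor 3
Overall dilution factor = 42.727 × 3.1429 × 20 × 3 × 8.3333 × 3 = 2.0143 × 10^5

2.01 × 10^5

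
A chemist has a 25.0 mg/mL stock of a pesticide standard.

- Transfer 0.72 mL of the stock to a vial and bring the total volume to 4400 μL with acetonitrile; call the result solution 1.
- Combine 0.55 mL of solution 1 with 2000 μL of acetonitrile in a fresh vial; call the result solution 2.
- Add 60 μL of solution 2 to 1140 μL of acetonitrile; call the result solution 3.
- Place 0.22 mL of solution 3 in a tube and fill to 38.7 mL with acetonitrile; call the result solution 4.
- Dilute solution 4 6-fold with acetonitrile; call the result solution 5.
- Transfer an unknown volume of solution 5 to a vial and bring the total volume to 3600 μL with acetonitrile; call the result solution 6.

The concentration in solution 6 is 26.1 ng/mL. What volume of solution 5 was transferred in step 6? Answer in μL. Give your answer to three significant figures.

Step 1: 0.72 mL brought to 4400 μL → factor 4.4/0.72 = 6.1111
Step 2: 0.55 mL + 2000 μL = 2.55 mL total → factor 2.55/0.55 = 4.6364
Step 3: 60 μL + 1140 μL = 1200 μL total → factor 1200/60 = 20
Step 4: 0.22 mL brought to 38.7 mL → factor 38.7/0.22 = 175.91
Step 5: 6-fold → factor 6
Step 6: v brought to 3600 μL → factor = 3600 μL/v
Product of known-step factors = 5.9809 × 10^5
Overall factor = 25.0 mg/mL / (26.1 ng/mL) = 9.5785 × 10^5
Step-6 factor = 9.5785 × 10^5 / 5.9809 × 10^5 = 1.6015
v = 3600 μL / 1.6015 = 2.25 × 10^3 μL

2.25 × 10^3 μL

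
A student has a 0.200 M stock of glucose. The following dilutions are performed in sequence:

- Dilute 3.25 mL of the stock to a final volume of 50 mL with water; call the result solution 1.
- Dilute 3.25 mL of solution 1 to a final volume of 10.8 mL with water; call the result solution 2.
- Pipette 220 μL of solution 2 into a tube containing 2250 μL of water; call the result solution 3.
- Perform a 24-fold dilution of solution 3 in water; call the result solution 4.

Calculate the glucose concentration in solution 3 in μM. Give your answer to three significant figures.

Step 1: 3.25 mL brought to 50 mL → factor 50/3.25 = 15.385
Step 2: 3.25 mL brought to 10.8 mL → factor 10.8/3.25 = 3.3231
Step 3: 220 μL + 2250 μL = 2470 μL total → factor 2470/220 = 11.227
Dilution factor through solution 3 = 15.385 × 3.3231 × 11.227 = 573.99
[solution 3] = 0.200 M / 573.99 = 0.0003484 M = 348 μM

348 μM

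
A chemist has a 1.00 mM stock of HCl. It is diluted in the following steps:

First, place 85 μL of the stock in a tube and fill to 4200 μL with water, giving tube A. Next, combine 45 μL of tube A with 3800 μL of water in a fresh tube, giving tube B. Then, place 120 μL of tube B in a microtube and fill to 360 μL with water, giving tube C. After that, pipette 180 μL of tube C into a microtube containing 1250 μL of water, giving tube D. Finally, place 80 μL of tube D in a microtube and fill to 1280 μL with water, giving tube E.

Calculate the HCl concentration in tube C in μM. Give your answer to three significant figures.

Step 1: 85 μL brought to 4200 μL → factor 4200/85 = 49.412
Step 2: 45 μL + 3800 μL = 3845 μL total → factor 3845/45 = 85.444
Step 3: 120 μL brought to 360 μL → factor 360/120 = 3
Dilution factor through tube C = 49.412 × 85.444 × 3 = 12666
[tube C] = 1.00 mM / 12666 = 7.895 × 10^-5 mM = 0.0790 μM

0.0790 μM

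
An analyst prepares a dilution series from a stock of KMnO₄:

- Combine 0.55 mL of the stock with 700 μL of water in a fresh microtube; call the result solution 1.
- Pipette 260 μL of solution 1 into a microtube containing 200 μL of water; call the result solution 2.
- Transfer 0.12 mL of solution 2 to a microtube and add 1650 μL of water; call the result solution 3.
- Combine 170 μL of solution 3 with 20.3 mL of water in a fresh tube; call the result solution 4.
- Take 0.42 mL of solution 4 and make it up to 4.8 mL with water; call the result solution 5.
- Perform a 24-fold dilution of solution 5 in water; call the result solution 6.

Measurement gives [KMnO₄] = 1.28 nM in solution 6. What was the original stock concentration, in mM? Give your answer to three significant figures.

2.51 mM

Step 1: 0.55 mL + 700 μL = 1.25 mL total → factor 1.25/0.55 = 2.2727
Step 2: 260 μL + 200 μL = 460 μL total → factor 460/260 = 1.7692
Step 3: 0.12 mL + 1650 μL = 1.77 mL total → factor 1.77/0.12 = 14.75
Step 4: 170 μL + 20.3 mL = 20470 μL total → factor 20470/170 = 120.41
Step 5: 0.42 mL brought to 4.8 mL → factor 4.8/0.42 = 11.429
Step 6: 24-fold → factor 24
Overall dilution factor = 2.2727 × 1.7692 × 14.75 × 120.41 × 11.429 × 24 = 1.9588 × 10^6
Stock = 1.28 nM × 1.9588 × 10^6 = 2.507 × 10^6 nM = 2.51 mM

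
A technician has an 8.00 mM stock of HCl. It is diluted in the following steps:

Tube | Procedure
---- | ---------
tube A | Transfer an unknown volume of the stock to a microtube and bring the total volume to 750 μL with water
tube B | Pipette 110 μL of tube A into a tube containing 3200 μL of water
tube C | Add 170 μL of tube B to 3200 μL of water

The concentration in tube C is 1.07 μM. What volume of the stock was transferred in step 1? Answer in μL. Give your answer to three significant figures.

Step 1: v brought to 750 μL → factor = 750 μL/v
Step 2: 110 μL + 3200 μL = 3310 μL total → factor 3310/110 = 30.091
Step 3: 170 μL + 3200 μL = 3370 μL total → factor 3370/170 = 19.824
Product of known-step factors = 596.51
Overall factor = 8.00 mM / (1.07 μM) = 7476.6
Step-1 factor = 7476.6 / 596.51 = 12.534
v = 750 μL / 12.534 = 59.8 μL

59.8 μL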